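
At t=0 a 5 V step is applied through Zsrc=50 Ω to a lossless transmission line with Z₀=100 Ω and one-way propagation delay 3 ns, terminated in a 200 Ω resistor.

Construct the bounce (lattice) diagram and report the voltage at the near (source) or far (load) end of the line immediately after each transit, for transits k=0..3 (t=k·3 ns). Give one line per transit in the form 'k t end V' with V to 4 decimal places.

0 0 source 3.3333
1 3 load 4.4444
2 6 source 4.0741
3 9 load 3.9506

Γ_L=0.333333, Γ_S=-0.333333; launch V₁=5·100/150=3.333333
k=0 src: V=3.3333
k=1 load: inc=3.333333, refl=3.333333·0.333333=1.1111; V=0.000000+3.333333+1.111111=4.4444
k=2 src: inc=1.111111, refl=1.111111·-0.333333=-0.3704; V=3.333333+1.111111+-0.370370=4.0741
k=3 load: inc=-0.370370, refl=-0.370370·0.333333=-0.1235; V=4.444444+-0.370370+-0.123457=3.9506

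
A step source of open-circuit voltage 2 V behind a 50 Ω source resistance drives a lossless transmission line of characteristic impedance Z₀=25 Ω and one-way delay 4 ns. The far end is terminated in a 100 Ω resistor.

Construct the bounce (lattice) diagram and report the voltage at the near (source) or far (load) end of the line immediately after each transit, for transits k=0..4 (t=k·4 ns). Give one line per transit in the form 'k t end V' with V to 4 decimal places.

Γ_L=0.600000, Γ_S=0.333333; launch V₁=2·25/75=0.666667
k=0 src: V=0.6667
k=1 load: inc=0.666667, refl=0.666667·0.600000=0.4000; V=0.000000+0.666667+0.400000=1.0667
k=2 src: inc=0.400000, refl=0.400000·0.333333=0.1333; V=0.666667+0.400000+0.133333=1.2000
k=3 load: inc=0.133333, refl=0.133333·0.600000=0.0800; V=1.066667+0.133333+0.080000=1.2800
k=4 src: inc=0.080000, refl=0.080000·0.333333=0.0267; V=1.200000+0.080000+0.026667=1.3067

0 0 source 0.6667
1 4 load 1.0667
2 8 source 1.2000
3 12 load 1.2800
4 16 source 1.3067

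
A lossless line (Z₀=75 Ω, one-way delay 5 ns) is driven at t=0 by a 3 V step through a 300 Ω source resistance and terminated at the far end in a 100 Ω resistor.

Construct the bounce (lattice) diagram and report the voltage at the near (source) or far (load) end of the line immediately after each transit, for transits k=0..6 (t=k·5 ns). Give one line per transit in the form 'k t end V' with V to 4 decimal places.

0 0 source 0.6000
1 5 load 0.6857
2 10 source 0.7371
3 15 load 0.7445
4 20 source 0.7489
5 25 load 0.7495
6 30 source 0.7499

Γ_L=0.142857, Γ_S=0.600000; launch V₁=3·75/375=0.600000
k=0 src: V=0.6000
k=1 load: inc=0.600000, refl=0.600000·0.142857=0.0857; V=0.000000+0.600000+0.085714=0.6857
k=2 src: inc=0.085714, refl=0.085714·0.600000=0.0514; V=0.600000+0.085714+0.051429=0.7371
k=3 load: inc=0.051429, refl=0.051429·0.142857=0.0073; V=0.685714+0.051429+0.007347=0.7445
k=4 src: inc=0.007347, refl=0.007347·0.600000=0.0044; V=0.737143+0.007347+0.004408=0.7489
k=5 load: inc=0.004408, refl=0.004408·0.142857=0.0006; V=0.744490+0.004408+0.000630=0.7495
k=6 src: inc=0.000630, refl=0.000630·0.600000=0.0004; V=0.748898+0.000630+0.000378=0.7499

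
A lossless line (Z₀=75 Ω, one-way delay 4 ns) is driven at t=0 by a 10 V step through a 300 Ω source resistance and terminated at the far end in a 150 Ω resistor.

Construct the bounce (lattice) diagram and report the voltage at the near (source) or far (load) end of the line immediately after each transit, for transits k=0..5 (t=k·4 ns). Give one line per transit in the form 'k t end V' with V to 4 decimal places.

0 0 source 2.0000
1 4 load 2.6667
2 8 source 3.0667
3 12 load 3.2000
4 16 source 3.2800
5 20 load 3.3067

Γ_L=0.333333, Γ_S=0.600000; launch V₁=10·75/375=2.000000
k=0 src: V=2.0000
k=1 load: inc=2.000000, refl=2.000000·0.333333=0.6667; V=0.000000+2.000000+0.666667=2.6667
k=2 src: inc=0.666667, refl=0.666667·0.600000=0.4000; V=2.000000+0.666667+0.400000=3.0667
k=3 load: inc=0.400000, refl=0.400000·0.333333=0.1333; V=2.666667+0.400000+0.133333=3.2000
k=4 src: inc=0.133333, refl=0.133333·0.600000=0.0800; V=3.066667+0.133333+0.080000=3.2800
k=5 load: inc=0.080000, refl=0.080000·0.333333=0.0267; V=3.200000+0.080000+0.026667=3.3067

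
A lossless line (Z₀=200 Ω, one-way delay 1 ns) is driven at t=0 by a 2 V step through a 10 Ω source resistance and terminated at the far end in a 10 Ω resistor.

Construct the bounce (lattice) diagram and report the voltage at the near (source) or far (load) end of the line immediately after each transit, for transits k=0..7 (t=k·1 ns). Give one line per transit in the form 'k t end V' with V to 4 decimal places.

Γ_L=-0.904762, Γ_S=-0.904762; launch V₁=2·200/210=1.904762
k=0 src: V=1.9048
k=1 load: inc=1.904762, refl=1.904762·-0.904762=-1.7234; V=0.000000+1.904762+-1.723356=0.1814
k=2 src: inc=-1.723356, refl=-1.723356·-0.904762=1.5592; V=1.904762+-1.723356+1.559227=1.7406
k=3 load: inc=1.559227, refl=1.559227·-0.904762=-1.4107; V=0.181406+1.559227+-1.410729=0.3299
k=4 src: inc=-1.410729, refl=-1.410729·-0.904762=1.2764; V=1.740633+-1.410729+1.276374=1.6063
k=5 load: inc=1.276374, refl=1.276374·-0.904762=-1.1548; V=0.329904+1.276374+-1.154814=0.4515
k=6 src: inc=-1.154814, refl=-1.154814·-0.904762=1.0448; V=1.606278+-1.154814+1.044832=1.4963
k=7 load: inc=1.044832, refl=1.044832·-0.904762=-0.9453; V=0.451463+1.044832+-0.945324=0.5510

0 0 source 1.9048
1 1 load 0.1814
2 2 source 1.7406
3 3 load 0.3299
4 4 source 1.6063
5 5 load 0.4515
6 6 source 1.4963
7 7 load 0.5510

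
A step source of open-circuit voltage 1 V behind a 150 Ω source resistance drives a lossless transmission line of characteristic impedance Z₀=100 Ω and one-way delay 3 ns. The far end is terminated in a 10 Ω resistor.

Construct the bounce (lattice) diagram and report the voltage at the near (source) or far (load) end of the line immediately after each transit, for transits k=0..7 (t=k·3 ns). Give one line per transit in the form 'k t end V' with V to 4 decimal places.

Γ_L=-0.818182, Γ_S=0.200000; launch V₁=1·100/250=0.400000
k=0 src: V=0.4000
k=1 load: inc=0.400000, refl=0.400000·-0.818182=-0.3273; V=0.000000+0.400000+-0.327273=0.0727
k=2 src: inc=-0.327273, refl=-0.327273·0.200000=-0.0655; V=0.400000+-0.327273+-0.065455=0.0073
k=3 load: inc=-0.065455, refl=-0.065455·-0.818182=0.0536; V=0.072727+-0.065455+0.053554=0.0608
k=4 src: inc=0.053554, refl=0.053554·0.200000=0.0107; V=0.007273+0.053554+0.010711=0.0715
k=5 load: inc=0.010711, refl=0.010711·-0.818182=-0.0088; V=0.060826+0.010711+-0.008763=0.0628
k=6 src: inc=-0.008763, refl=-0.008763·0.200000=-0.0018; V=0.071537+-0.008763+-0.001753=0.0610
k=7 load: inc=-0.001753, refl=-0.001753·-0.818182=0.0014; V=0.062774+-0.001753+0.001434=0.0625

0 0 source 0.4000
1 3 load 0.0727
2 6 source 0.0073
3 9 load 0.0608
4 12 source 0.0715
5 15 load 0.0628
6 18 source 0.0610
7 21 load 0.0625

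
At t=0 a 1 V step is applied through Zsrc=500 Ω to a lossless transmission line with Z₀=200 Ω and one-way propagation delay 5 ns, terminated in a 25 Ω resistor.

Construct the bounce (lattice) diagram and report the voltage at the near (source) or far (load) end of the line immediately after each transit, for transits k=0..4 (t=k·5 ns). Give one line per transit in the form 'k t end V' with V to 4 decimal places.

Γ_L=-0.777778, Γ_S=0.428571; launch V₁=1·200/700=0.285714
k=0 src: V=0.2857
k=1 load: inc=0.285714, refl=0.285714·-0.777778=-0.2222; V=0.000000+0.285714+-0.222222=0.0635
k=2 src: inc=-0.222222, refl=-0.222222·0.428571=-0.0952; V=0.285714+-0.222222+-0.095238=-0.0317
k=3 load: inc=-0.095238, refl=-0.095238·-0.777778=0.0741; V=0.063492+-0.095238+0.074074=0.0423
k=4 src: inc=0.074074, refl=0.074074·0.428571=0.0317; V=-0.031746+0.074074+0.031746=0.0741

0 0 source 0.2857
1 5 load 0.0635
2 10 source -0.0317
3 15 load 0.0423
4 20 source 0.0741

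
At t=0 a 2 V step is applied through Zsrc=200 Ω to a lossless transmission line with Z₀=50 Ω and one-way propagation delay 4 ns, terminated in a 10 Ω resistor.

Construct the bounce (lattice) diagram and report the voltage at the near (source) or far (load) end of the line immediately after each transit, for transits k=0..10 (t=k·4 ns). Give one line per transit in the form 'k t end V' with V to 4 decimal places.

0 0 source 0.4000
1 4 load 0.1333
2 8 source -0.0267
3 12 load 0.0800
4 16 source 0.1440
5 20 load 0.1013
6 24 source 0.0757
7 28 load 0.0928
8 32 source 0.1030
9 36 load 0.0962
10 40 source 0.0921

Γ_L=-0.666667, Γ_S=0.600000; launch V₁=2·50/250=0.400000
k=0 src: V=0.4000
k=1 load: inc=0.400000, refl=0.400000·-0.666667=-0.2667; V=0.000000+0.400000+-0.266667=0.1333
k=2 src: inc=-0.266667, refl=-0.266667·0.600000=-0.1600; V=0.400000+-0.266667+-0.160000=-0.0267
k=3 load: inc=-0.160000, refl=-0.160000·-0.666667=0.1067; V=0.133333+-0.160000+0.106667=0.0800
k=4 src: inc=0.106667, refl=0.106667·0.600000=0.0640; V=-0.026667+0.106667+0.064000=0.1440
k=5 load: inc=0.064000, refl=0.064000·-0.666667=-0.0427; V=0.080000+0.064000+-0.042667=0.1013
k=6 src: inc=-0.042667, refl=-0.042667·0.600000=-0.0256; V=0.144000+-0.042667+-0.025600=0.0757
k=7 load: inc=-0.025600, refl=-0.025600·-0.666667=0.0171; V=0.101333+-0.025600+0.017067=0.0928
k=8 src: inc=0.017067, refl=0.017067·0.600000=0.0102; V=0.075733+0.017067+0.010240=0.1030
k=9 load: inc=0.010240, refl=0.010240·-0.666667=-0.0068; V=0.092800+0.010240+-0.006827=0.0962
k=10 src: inc=-0.006827, refl=-0.006827·0.600000=-0.0041; V=0.103040+-0.006827+-0.004096=0.0921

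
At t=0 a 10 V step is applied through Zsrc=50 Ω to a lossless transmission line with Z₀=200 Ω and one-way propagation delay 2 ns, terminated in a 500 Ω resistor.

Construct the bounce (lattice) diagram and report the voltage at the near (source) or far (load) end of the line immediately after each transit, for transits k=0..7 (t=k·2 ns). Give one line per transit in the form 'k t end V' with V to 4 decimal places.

0 0 source 8.0000
1 2 load 11.4286
2 4 source 9.3714
3 6 load 8.4898
4 8 source 9.0188
5 10 load 9.2455
6 12 source 9.1095
7 14 load 9.0512

Γ_L=0.428571, Γ_S=-0.600000; launch V₁=10·200/250=8.000000
k=0 src: V=8.0000
k=1 load: inc=8.000000, refl=8.000000·0.428571=3.4286; V=0.000000+8.000000+3.428571=11.4286
k=2 src: inc=3.428571, refl=3.428571·-0.600000=-2.0571; V=8.000000+3.428571+-2.057143=9.3714
k=3 load: inc=-2.057143, refl=-2.057143·0.428571=-0.8816; V=11.428571+-2.057143+-0.881633=8.4898
k=4 src: inc=-0.881633, refl=-0.881633·-0.600000=0.5290; V=9.371429+-0.881633+0.528980=9.0188
k=5 load: inc=0.528980, refl=0.528980·0.428571=0.2267; V=8.489796+0.528980+0.226706=9.2455
k=6 src: inc=0.226706, refl=0.226706·-0.600000=-0.1360; V=9.018776+0.226706+-0.136023=9.1095
k=7 load: inc=-0.136023, refl=-0.136023·0.428571=-0.0583; V=9.245481+-0.136023+-0.058296=9.0512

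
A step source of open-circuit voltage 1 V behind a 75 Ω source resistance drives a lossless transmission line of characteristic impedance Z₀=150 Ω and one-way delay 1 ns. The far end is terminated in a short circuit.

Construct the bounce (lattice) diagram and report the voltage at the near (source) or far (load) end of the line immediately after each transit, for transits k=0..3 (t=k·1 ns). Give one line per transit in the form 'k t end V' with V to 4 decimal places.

Γ_L=-1.000000, Γ_S=-0.333333; launch V₁=1·150/225=0.666667
k=0 src: V=0.6667
k=1 load: inc=0.666667, refl=0.666667·-1.000000=-0.6667; V=0.000000+0.666667+-0.666667=0.0000
k=2 src: inc=-0.666667, refl=-0.666667·-0.333333=0.2222; V=0.666667+-0.666667+0.222222=0.2222
k=3 load: inc=0.222222, refl=0.222222·-1.000000=-0.2222; V=0.000000+0.222222+-0.222222=0.0000

0 0 source 0.6667
1 1 load 0.0000
2 2 source 0.2222
3 3 load 0.0000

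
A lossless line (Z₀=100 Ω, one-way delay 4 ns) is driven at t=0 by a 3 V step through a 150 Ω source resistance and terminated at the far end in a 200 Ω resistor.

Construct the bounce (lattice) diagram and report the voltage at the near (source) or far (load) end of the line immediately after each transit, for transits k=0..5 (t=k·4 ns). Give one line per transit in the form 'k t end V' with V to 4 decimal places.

0 0 source 1.2000
1 4 load 1.6000
2 8 source 1.6800
3 12 load 1.7067
4 16 source 1.7120
5 20 load 1.7138

Γ_L=0.333333, Γ_S=0.200000; launch V₁=3·100/250=1.200000
k=0 src: V=1.2000
k=1 load: inc=1.200000, refl=1.200000·0.333333=0.4000; V=0.000000+1.200000+0.400000=1.6000
k=2 src: inc=0.400000, refl=0.400000·0.200000=0.0800; V=1.200000+0.400000+0.080000=1.6800
k=3 load: inc=0.080000, refl=0.080000·0.333333=0.0267; V=1.600000+0.080000+0.026667=1.7067
k=4 src: inc=0.026667, refl=0.026667·0.200000=0.0053; V=1.680000+0.026667+0.005333=1.7120
k=5 load: inc=0.005333, refl=0.005333·0.333333=0.0018; V=1.706667+0.005333+0.001778=1.7138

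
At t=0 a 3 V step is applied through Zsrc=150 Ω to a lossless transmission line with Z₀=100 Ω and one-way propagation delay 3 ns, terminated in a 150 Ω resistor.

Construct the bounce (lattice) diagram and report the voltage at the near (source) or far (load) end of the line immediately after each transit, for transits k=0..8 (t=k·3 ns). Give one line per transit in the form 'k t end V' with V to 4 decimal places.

Γ_L=0.200000, Γ_S=0.200000; launch V₁=3·100/250=1.200000
k=0 src: V=1.2000
k=1 load: inc=1.200000, refl=1.200000·0.200000=0.2400; V=0.000000+1.200000+0.240000=1.4400
k=2 src: inc=0.240000, refl=0.240000·0.200000=0.0480; V=1.200000+0.240000+0.048000=1.4880
k=3 load: inc=0.048000, refl=0.048000·0.200000=0.0096; V=1.440000+0.048000+0.009600=1.4976
k=4 src: inc=0.009600, refl=0.009600·0.200000=0.0019; V=1.488000+0.009600+0.001920=1.4995
k=5 load: inc=0.001920, refl=0.001920·0.200000=0.0004; V=1.497600+0.001920+0.000384=1.4999
k=6 src: inc=0.000384, refl=0.000384·0.200000=0.0001; V=1.499520+0.000384+0.000077=1.5000
k=7 load: inc=0.000077, refl=0.000077·0.200000=0.0000; V=1.499904+0.000077+0.000015=1.5000
k=8 src: inc=0.000015, refl=0.000015·0.200000=0.0000; V=1.499981+0.000015+0.000003=1.5000

0 0 source 1.2000
1 3 load 1.4400
2 6 source 1.4880
3 9 load 1.4976
4 12 source 1.4995
5 15 load 1.4999
6 18 source 1.5000
7 21 load 1.5000
8 24 source 1.5000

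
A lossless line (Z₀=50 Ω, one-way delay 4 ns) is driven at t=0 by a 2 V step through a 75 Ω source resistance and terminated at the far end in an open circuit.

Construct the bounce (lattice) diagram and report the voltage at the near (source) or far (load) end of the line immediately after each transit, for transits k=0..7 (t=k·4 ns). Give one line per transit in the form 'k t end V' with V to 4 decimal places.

Γ_L=1.000000, Γ_S=0.200000; launch V₁=2·50/125=0.800000
k=0 src: V=0.8000
k=1 load: inc=0.800000, refl=0.800000·1.000000=0.8000; V=0.000000+0.800000+0.800000=1.6000
k=2 src: inc=0.800000, refl=0.800000·0.200000=0.1600; V=0.800000+0.800000+0.160000=1.7600
k=3 load: inc=0.160000, refl=0.160000·1.000000=0.1600; V=1.600000+0.160000+0.160000=1.9200
k=4 src: inc=0.160000, refl=0.160000·0.200000=0.0320; V=1.760000+0.160000+0.032000=1.9520
k=5 load: inc=0.032000, refl=0.032000·1.000000=0.0320; V=1.920000+0.032000+0.032000=1.9840
k=6 src: inc=0.032000, refl=0.032000·0.200000=0.0064; V=1.952000+0.032000+0.006400=1.9904
k=7 load: inc=0.006400, refl=0.006400·1.000000=0.0064; V=1.984000+0.006400+0.006400=1.9968

0 0 source 0.8000
1 4 load 1.6000
2 8 source 1.7600
3 12 load 1.9200
4 16 source 1.9520
5 20 load 1.9840
6 24 source 1.9904
7 28 load 1.9968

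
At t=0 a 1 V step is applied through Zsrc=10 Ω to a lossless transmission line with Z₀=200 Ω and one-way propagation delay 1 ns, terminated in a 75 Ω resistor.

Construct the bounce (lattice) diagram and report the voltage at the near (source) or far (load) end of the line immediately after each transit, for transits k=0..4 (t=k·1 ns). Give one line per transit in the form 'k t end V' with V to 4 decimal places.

Γ_L=-0.454545, Γ_S=-0.904762; launch V₁=1·200/210=0.952381
k=0 src: V=0.9524
k=1 load: inc=0.952381, refl=0.952381·-0.454545=-0.4329; V=0.000000+0.952381+-0.432900=0.5195
k=2 src: inc=-0.432900, refl=-0.432900·-0.904762=0.3917; V=0.952381+-0.432900+0.391672=0.9112
k=3 load: inc=0.391672, refl=0.391672·-0.454545=-0.1780; V=0.519481+0.391672+-0.178033=0.7331
k=4 src: inc=-0.178033, refl=-0.178033·-0.904762=0.1611; V=0.911152+-0.178033+0.161077=0.8942

0 0 source 0.9524
1 1 load 0.5195
2 2 source 0.9112
3 3 load 0.7331
4 4 source 0.8942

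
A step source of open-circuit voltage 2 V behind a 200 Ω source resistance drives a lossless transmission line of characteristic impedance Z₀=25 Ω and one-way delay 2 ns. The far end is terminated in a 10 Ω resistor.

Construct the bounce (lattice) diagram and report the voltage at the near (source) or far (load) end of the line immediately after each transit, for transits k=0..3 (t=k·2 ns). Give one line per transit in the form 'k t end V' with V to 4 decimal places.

0 0 source 0.2222
1 2 load 0.1270
2 4 source 0.0529
3 6 load 0.0847

Γ_L=-0.428571, Γ_S=0.777778; launch V₁=2·25/225=0.222222
k=0 src: V=0.2222
k=1 load: inc=0.222222, refl=0.222222·-0.428571=-0.0952; V=0.000000+0.222222+-0.095238=0.1270
k=2 src: inc=-0.095238, refl=-0.095238·0.777778=-0.0741; V=0.222222+-0.095238+-0.074074=0.0529
k=3 load: inc=-0.074074, refl=-0.074074·-0.428571=0.0317; V=0.126984+-0.074074+0.031746=0.0847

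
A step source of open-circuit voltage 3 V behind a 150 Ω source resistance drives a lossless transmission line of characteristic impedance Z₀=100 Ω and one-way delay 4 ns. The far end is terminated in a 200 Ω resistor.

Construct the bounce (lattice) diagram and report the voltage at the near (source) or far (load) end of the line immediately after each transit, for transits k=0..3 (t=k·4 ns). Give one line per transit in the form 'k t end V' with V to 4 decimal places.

Γ_L=0.333333, Γ_S=0.200000; launch V₁=3·100/250=1.200000
k=0 src: V=1.2000
k=1 load: inc=1.200000, refl=1.200000·0.333333=0.4000; V=0.000000+1.200000+0.400000=1.6000
k=2 src: inc=0.400000, refl=0.400000·0.200000=0.0800; V=1.200000+0.400000+0.080000=1.6800
k=3 load: inc=0.080000, refl=0.080000·0.333333=0.0267; V=1.600000+0.080000+0.026667=1.7067

0 0 source 1.2000
1 4 load 1.6000
2 8 source 1.6800
3 12 load 1.7067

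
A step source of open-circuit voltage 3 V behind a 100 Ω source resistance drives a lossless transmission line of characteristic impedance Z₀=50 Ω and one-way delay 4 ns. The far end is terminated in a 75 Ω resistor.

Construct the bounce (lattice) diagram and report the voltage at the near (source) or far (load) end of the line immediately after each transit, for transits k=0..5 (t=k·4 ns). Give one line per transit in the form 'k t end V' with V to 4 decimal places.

0 0 source 1.0000
1 4 load 1.2000
2 8 source 1.2667
3 12 load 1.2800
4 16 source 1.2844
5 20 load 1.2853

Γ_L=0.200000, Γ_S=0.333333; launch V₁=3·50/150=1.000000
k=0 src: V=1.0000
k=1 load: inc=1.000000, refl=1.000000·0.200000=0.2000; V=0.000000+1.000000+0.200000=1.2000
k=2 src: inc=0.200000, refl=0.200000·0.333333=0.0667; V=1.000000+0.200000+0.066667=1.2667
k=3 load: inc=0.066667, refl=0.066667·0.200000=0.0133; V=1.200000+0.066667+0.013333=1.2800
k=4 src: inc=0.013333, refl=0.013333·0.333333=0.0044; V=1.266667+0.013333+0.004444=1.2844
k=5 load: inc=0.004444, refl=0.004444·0.200000=0.0009; V=1.280000+0.004444+0.000889=1.2853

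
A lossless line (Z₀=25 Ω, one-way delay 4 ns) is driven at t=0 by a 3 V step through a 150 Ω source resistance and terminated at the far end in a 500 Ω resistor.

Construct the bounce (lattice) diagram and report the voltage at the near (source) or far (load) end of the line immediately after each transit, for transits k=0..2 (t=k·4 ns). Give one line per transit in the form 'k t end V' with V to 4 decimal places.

Γ_L=0.904762, Γ_S=0.714286; launch V₁=3·25/175=0.428571
k=0 src: V=0.4286
k=1 load: inc=0.428571, refl=0.428571·0.904762=0.3878; V=0.000000+0.428571+0.387755=0.8163
k=2 src: inc=0.387755, refl=0.387755·0.714286=0.2770; V=0.428571+0.387755+0.276968=1.0933

0 0 source 0.4286
1 4 load 0.8163
2 8 source 1.0933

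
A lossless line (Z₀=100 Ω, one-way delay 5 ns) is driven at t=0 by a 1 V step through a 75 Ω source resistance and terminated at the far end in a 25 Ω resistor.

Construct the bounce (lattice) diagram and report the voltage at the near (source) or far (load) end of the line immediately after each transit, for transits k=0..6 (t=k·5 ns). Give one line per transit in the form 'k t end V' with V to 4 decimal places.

0 0 source 0.5714
1 5 load 0.2286
2 10 source 0.2776
3 15 load 0.2482
4 20 source 0.2524
5 25 load 0.2498
6 30 source 0.2502

Γ_L=-0.600000, Γ_S=-0.142857; launch V₁=1·100/175=0.571429
k=0 src: V=0.5714
k=1 load: inc=0.571429, refl=0.571429·-0.600000=-0.3429; V=0.000000+0.571429+-0.342857=0.2286
k=2 src: inc=-0.342857, refl=-0.342857·-0.142857=0.0490; V=0.571429+-0.342857+0.048980=0.2776
k=3 load: inc=0.048980, refl=0.048980·-0.600000=-0.0294; V=0.228571+0.048980+-0.029388=0.2482
k=4 src: inc=-0.029388, refl=-0.029388·-0.142857=0.0042; V=0.277551+-0.029388+0.004198=0.2524
k=5 load: inc=0.004198, refl=0.004198·-0.600000=-0.0025; V=0.248163+0.004198+-0.002519=0.2498
k=6 src: inc=-0.002519, refl=-0.002519·-0.142857=0.0004; V=0.252362+-0.002519+0.000360=0.2502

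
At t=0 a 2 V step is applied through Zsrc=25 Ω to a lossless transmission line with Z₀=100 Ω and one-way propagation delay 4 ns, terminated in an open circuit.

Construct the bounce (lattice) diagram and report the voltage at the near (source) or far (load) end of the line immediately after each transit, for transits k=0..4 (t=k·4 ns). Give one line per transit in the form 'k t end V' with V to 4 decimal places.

0 0 source 1.6000
1 4 load 3.2000
2 8 source 2.2400
3 12 load 1.2800
4 16 source 1.8560

Γ_L=1.000000, Γ_S=-0.600000; launch V₁=2·100/125=1.600000
k=0 src: V=1.6000
k=1 load: inc=1.600000, refl=1.600000·1.000000=1.6000; V=0.000000+1.600000+1.600000=3.2000
k=2 src: inc=1.600000, refl=1.600000·-0.600000=-0.9600; V=1.600000+1.600000+-0.960000=2.2400
k=3 load: inc=-0.960000, refl=-0.960000·1.000000=-0.9600; V=3.200000+-0.960000+-0.960000=1.2800
k=4 src: inc=-0.960000, refl=-0.960000·-0.600000=0.5760; V=2.240000+-0.960000+0.576000=1.8560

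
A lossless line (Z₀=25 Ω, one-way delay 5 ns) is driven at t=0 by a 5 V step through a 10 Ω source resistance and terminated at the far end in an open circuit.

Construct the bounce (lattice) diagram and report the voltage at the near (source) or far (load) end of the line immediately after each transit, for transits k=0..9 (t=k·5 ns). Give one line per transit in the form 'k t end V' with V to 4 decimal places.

0 0 source 3.5714
1 5 load 7.1429
2 10 source 5.6122
3 15 load 4.0816
4 20 source 4.7376
5 25 load 5.3936
6 30 source 5.1125
7 35 load 4.8313
8 40 source 4.9518
9 45 load 5.0723

Γ_L=1.000000, Γ_S=-0.428571; launch V₁=5·25/35=3.571429
k=0 src: V=3.5714
k=1 load: inc=3.571429, refl=3.571429·1.000000=3.5714; V=0.000000+3.571429+3.571429=7.1429
k=2 src: inc=3.571429, refl=3.571429·-0.428571=-1.5306; V=3.571429+3.571429+-1.530612=5.6122
k=3 load: inc=-1.530612, refl=-1.530612·1.000000=-1.5306; V=7.142857+-1.530612+-1.530612=4.0816
k=4 src: inc=-1.530612, refl=-1.530612·-0.428571=0.6560; V=5.612245+-1.530612+0.655977=4.7376
k=5 load: inc=0.655977, refl=0.655977·1.000000=0.6560; V=4.081633+0.655977+0.655977=5.3936
k=6 src: inc=0.655977, refl=0.655977·-0.428571=-0.2811; V=4.737609+0.655977+-0.281133=5.1125
k=7 load: inc=-0.281133, refl=-0.281133·1.000000=-0.2811; V=5.393586+-0.281133+-0.281133=4.8313
k=8 src: inc=-0.281133, refl=-0.281133·-0.428571=0.1205; V=5.112453+-0.281133+0.120486=4.9518
k=9 load: inc=0.120486, refl=0.120486·1.000000=0.1205; V=4.831320+0.120486+0.120486=5.0723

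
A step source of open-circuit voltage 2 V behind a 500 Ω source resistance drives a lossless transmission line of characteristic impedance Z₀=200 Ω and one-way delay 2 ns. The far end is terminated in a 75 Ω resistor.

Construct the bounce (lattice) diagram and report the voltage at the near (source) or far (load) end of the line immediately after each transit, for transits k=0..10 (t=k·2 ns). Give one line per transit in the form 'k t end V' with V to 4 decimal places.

0 0 source 0.5714
1 2 load 0.3117
2 4 source 0.2004
3 6 load 0.2510
4 8 source 0.2727
5 10 load 0.2628
6 12 source 0.2586
7 14 load 0.2605
8 16 source 0.2613
9 18 load 0.2609
10 20 source 0.2608

Γ_L=-0.454545, Γ_S=0.428571; launch V₁=2·200/700=0.571429
k=0 src: V=0.5714
k=1 load: inc=0.571429, refl=0.571429·-0.454545=-0.2597; V=0.000000+0.571429+-0.259740=0.3117
k=2 src: inc=-0.259740, refl=-0.259740·0.428571=-0.1113; V=0.571429+-0.259740+-0.111317=0.2004
k=3 load: inc=-0.111317, refl=-0.111317·-0.454545=0.0506; V=0.311688+-0.111317+0.050599=0.2510
k=4 src: inc=0.050599, refl=0.050599·0.428571=0.0217; V=0.200371+0.050599+0.021685=0.2727
k=5 load: inc=0.021685, refl=0.021685·-0.454545=-0.0099; V=0.250970+0.021685+-0.009857=0.2628
k=6 src: inc=-0.009857, refl=-0.009857·0.428571=-0.0042; V=0.272655+-0.009857+-0.004224=0.2586
k=7 load: inc=-0.004224, refl=-0.004224·-0.454545=0.0019; V=0.262798+-0.004224+0.001920=0.2605
k=8 src: inc=0.001920, refl=0.001920·0.428571=0.0008; V=0.258574+0.001920+0.000823=0.2613
k=9 load: inc=0.000823, refl=0.000823·-0.454545=-0.0004; V=0.260494+0.000823+-0.000374=0.2609
k=10 src: inc=-0.000374, refl=-0.000374·0.428571=-0.0002; V=0.261317+-0.000374+-0.000160=0.2608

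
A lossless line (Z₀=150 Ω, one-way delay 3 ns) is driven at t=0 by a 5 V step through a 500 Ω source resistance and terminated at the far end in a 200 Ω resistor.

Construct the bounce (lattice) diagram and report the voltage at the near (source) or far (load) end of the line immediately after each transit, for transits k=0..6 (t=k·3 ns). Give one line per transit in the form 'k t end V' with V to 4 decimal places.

0 0 source 1.1538
1 3 load 1.3187
2 6 source 1.4074
3 9 load 1.4201
4 12 source 1.4269
5 15 load 1.4279
6 18 source 1.4284

Γ_L=0.142857, Γ_S=0.538462; launch V₁=5·150/650=1.153846
k=0 src: V=1.1538
k=1 load: inc=1.153846, refl=1.153846·0.142857=0.1648; V=0.000000+1.153846+0.164835=1.3187
k=2 src: inc=0.164835, refl=0.164835·0.538462=0.0888; V=1.153846+0.164835+0.088757=1.4074
k=3 load: inc=0.088757, refl=0.088757·0.142857=0.0127; V=1.318681+0.088757+0.012680=1.4201
k=4 src: inc=0.012680, refl=0.012680·0.538462=0.0068; V=1.407439+0.012680+0.006827=1.4269
k=5 load: inc=0.006827, refl=0.006827·0.142857=0.0010; V=1.420118+0.006827+0.000975=1.4279
k=6 src: inc=0.000975, refl=0.000975·0.538462=0.0005; V=1.426946+0.000975+0.000525=1.4284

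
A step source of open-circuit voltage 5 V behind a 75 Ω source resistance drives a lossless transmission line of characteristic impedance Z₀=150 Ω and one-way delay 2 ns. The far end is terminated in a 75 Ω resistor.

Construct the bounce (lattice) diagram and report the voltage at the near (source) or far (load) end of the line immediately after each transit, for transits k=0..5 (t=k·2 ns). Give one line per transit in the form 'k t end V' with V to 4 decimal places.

Γ_L=-0.333333, Γ_S=-0.333333; launch V₁=5·150/225=3.333333
k=0 src: V=3.3333
k=1 load: inc=3.333333, refl=3.333333·-0.333333=-1.1111; V=0.000000+3.333333+-1.111111=2.2222
k=2 src: inc=-1.111111, refl=-1.111111·-0.333333=0.3704; V=3.333333+-1.111111+0.370370=2.5926
k=3 load: inc=0.370370, refl=0.370370·-0.333333=-0.1235; V=2.222222+0.370370+-0.123457=2.4691
k=4 src: inc=-0.123457, refl=-0.123457·-0.333333=0.0412; V=2.592593+-0.123457+0.041152=2.5103
k=5 load: inc=0.041152, refl=0.041152·-0.333333=-0.0137; V=2.469136+0.041152+-0.013717=2.4966

0 0 source 3.3333
1 2 load 2.2222
2 4 source 2.5926
3 6 load 2.4691
4 8 source 2.5103
5 10 load 2.4966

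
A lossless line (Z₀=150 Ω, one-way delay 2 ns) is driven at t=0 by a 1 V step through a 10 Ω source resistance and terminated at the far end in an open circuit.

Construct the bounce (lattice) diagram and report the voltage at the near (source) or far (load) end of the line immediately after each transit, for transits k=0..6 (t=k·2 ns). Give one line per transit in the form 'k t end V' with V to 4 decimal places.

Γ_L=1.000000, Γ_S=-0.875000; launch V₁=1·150/160=0.937500
k=0 src: V=0.9375
k=1 load: inc=0.937500, refl=0.937500·1.000000=0.9375; V=0.000000+0.937500+0.937500=1.8750
k=2 src: inc=0.937500, refl=0.937500·-0.875000=-0.8203; V=0.937500+0.937500+-0.820312=1.0547
k=3 load: inc=-0.820312, refl=-0.820312·1.000000=-0.8203; V=1.875000+-0.820312+-0.820312=0.2344
k=4 src: inc=-0.820312, refl=-0.820312·-0.875000=0.7178; V=1.054688+-0.820312+0.717773=0.9521
k=5 load: inc=0.717773, refl=0.717773·1.000000=0.7178; V=0.234375+0.717773+0.717773=1.6699
k=6 src: inc=0.717773, refl=0.717773·-0.875000=-0.6281; V=0.952148+0.717773+-0.628052=1.0419

0 0 source 0.9375
1 2 load 1.8750
2 4 source 1.0547
3 6 load 0.2344
4 8 source 0.9521
5 10 load 1.6699
6 12 source 1.0419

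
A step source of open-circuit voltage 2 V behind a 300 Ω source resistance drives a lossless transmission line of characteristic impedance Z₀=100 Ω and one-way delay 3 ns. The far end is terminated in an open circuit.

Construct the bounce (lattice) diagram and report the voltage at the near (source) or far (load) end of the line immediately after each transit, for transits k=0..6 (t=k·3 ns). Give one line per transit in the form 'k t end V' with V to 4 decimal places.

Γ_L=1.000000, Γ_S=0.500000; launch V₁=2·100/400=0.500000
k=0 src: V=0.5000
k=1 load: inc=0.500000, refl=0.500000·1.000000=0.5000; V=0.000000+0.500000+0.500000=1.0000
k=2 src: inc=0.500000, refl=0.500000·0.500000=0.2500; V=0.500000+0.500000+0.250000=1.2500
k=3 load: inc=0.250000, refl=0.250000·1.000000=0.2500; V=1.000000+0.250000+0.250000=1.5000
k=4 src: inc=0.250000, refl=0.250000·0.500000=0.1250; V=1.250000+0.250000+0.125000=1.6250
k=5 load: inc=0.125000, refl=0.125000·1.000000=0.1250; V=1.500000+0.125000+0.125000=1.7500
k=6 src: inc=0.125000, refl=0.125000·0.500000=0.0625; V=1.625000+0.125000+0.062500=1.8125

0 0 source 0.5000
1 3 load 1.0000
2 6 source 1.2500
3 9 load 1.5000
4 12 source 1.6250
5 15 load 1.7500
6 18 source 1.8125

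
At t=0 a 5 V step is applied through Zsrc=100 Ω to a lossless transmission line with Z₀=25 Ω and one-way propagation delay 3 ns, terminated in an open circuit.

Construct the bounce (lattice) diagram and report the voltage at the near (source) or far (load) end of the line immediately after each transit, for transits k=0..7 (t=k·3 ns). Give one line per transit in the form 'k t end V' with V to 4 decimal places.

0 0 source 1.0000
1 3 load 2.0000
2 6 source 2.6000
3 9 load 3.2000
4 12 source 3.5600
5 15 load 3.9200
6 18 source 4.1360
7 21 load 4.3520

Γ_L=1.000000, Γ_S=0.600000; launch V₁=5·25/125=1.000000
k=0 src: V=1.0000
k=1 load: inc=1.000000, refl=1.000000·1.000000=1.0000; V=0.000000+1.000000+1.000000=2.0000
k=2 src: inc=1.000000, refl=1.000000·0.600000=0.6000; V=1.000000+1.000000+0.600000=2.6000
k=3 load: inc=0.600000, refl=0.600000·1.000000=0.6000; V=2.000000+0.600000+0.600000=3.2000
k=4 src: inc=0.600000, refl=0.600000·0.600000=0.3600; V=2.600000+0.600000+0.360000=3.5600
k=5 load: inc=0.360000, refl=0.360000·1.000000=0.3600; V=3.200000+0.360000+0.360000=3.9200
k=6 src: inc=0.360000, refl=0.360000·0.600000=0.2160; V=3.560000+0.360000+0.216000=4.1360
k=7 load: inc=0.216000, refl=0.216000·1.000000=0.2160; V=3.920000+0.216000+0.216000=4.3520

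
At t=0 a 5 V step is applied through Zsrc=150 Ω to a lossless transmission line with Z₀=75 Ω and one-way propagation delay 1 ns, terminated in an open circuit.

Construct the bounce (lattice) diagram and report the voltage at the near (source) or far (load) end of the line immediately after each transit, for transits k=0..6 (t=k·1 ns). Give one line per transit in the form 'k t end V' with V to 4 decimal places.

Γ_L=1.000000, Γ_S=0.333333; launch V₁=5·75/225=1.666667
k=0 src: V=1.6667
k=1 load: inc=1.666667, refl=1.666667·1.000000=1.6667; V=0.000000+1.666667+1.666667=3.3333
k=2 src: inc=1.666667, refl=1.666667·0.333333=0.5556; V=1.666667+1.666667+0.555556=3.8889
k=3 load: inc=0.555556, refl=0.555556·1.000000=0.5556; V=3.333333+0.555556+0.555556=4.4444
k=4 src: inc=0.555556, refl=0.555556·0.333333=0.1852; V=3.888889+0.555556+0.185185=4.6296
k=5 load: inc=0.185185, refl=0.185185·1.000000=0.1852; V=4.444444+0.185185+0.185185=4.8148
k=6 src: inc=0.185185, refl=0.185185·0.333333=0.0617; V=4.629630+0.185185+0.061728=4.8765

0 0 source 1.6667
1 1 load 3.3333
2 2 source 3.8889
3 3 load 4.4444
4 4 source 4.6296
5 5 load 4.8148
6 6 source 4.8765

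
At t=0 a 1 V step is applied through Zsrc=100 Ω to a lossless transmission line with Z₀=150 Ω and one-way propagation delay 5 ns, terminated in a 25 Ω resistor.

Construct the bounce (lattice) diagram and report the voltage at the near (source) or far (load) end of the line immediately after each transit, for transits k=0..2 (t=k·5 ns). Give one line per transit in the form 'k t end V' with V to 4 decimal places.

0 0 source 0.6000
1 5 load 0.1714
2 10 source 0.2571

Γ_L=-0.714286, Γ_S=-0.200000; launch V₁=1·150/250=0.600000
k=0 src: V=0.6000
k=1 load: inc=0.600000, refl=0.600000·-0.714286=-0.4286; V=0.000000+0.600000+-0.428571=0.1714
k=2 src: inc=-0.428571, refl=-0.428571·-0.200000=0.0857; V=0.600000+-0.428571+0.085714=0.2571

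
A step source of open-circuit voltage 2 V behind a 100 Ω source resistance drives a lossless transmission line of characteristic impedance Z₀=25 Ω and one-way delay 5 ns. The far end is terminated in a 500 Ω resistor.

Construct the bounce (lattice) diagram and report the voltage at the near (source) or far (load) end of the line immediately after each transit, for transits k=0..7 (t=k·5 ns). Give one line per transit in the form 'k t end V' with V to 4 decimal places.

0 0 source 0.4000
1 5 load 0.7619
2 10 source 0.9790
3 15 load 1.1755
4 20 source 1.2934
5 25 load 1.4000
6 30 source 1.4640
7 35 load 1.5219

Γ_L=0.904762, Γ_S=0.600000; launch V₁=2·25/125=0.400000
k=0 src: V=0.4000
k=1 load: inc=0.400000, refl=0.400000·0.904762=0.3619; V=0.000000+0.400000+0.361905=0.7619
k=2 src: inc=0.361905, refl=0.361905·0.600000=0.2171; V=0.400000+0.361905+0.217143=0.9790
k=3 load: inc=0.217143, refl=0.217143·0.904762=0.1965; V=0.761905+0.217143+0.196463=1.1755
k=4 src: inc=0.196463, refl=0.196463·0.600000=0.1179; V=0.979048+0.196463+0.117878=1.2934
k=5 load: inc=0.117878, refl=0.117878·0.904762=0.1067; V=1.175510+0.117878+0.106651=1.4000
k=6 src: inc=0.106651, refl=0.106651·0.600000=0.0640; V=1.293388+0.106651+0.063991=1.4640
k=7 load: inc=0.063991, refl=0.063991·0.904762=0.0579; V=1.400039+0.063991+0.057896=1.5219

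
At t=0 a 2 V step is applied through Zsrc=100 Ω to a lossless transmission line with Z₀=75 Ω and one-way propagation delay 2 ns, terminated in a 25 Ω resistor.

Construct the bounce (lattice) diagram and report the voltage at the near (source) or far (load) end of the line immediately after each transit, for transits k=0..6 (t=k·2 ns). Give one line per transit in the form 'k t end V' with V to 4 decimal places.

Γ_L=-0.500000, Γ_S=0.142857; launch V₁=2·75/175=0.857143
k=0 src: V=0.8571
k=1 load: inc=0.857143, refl=0.857143·-0.500000=-0.4286; V=0.000000+0.857143+-0.428571=0.4286
k=2 src: inc=-0.428571, refl=-0.428571·0.142857=-0.0612; V=0.857143+-0.428571+-0.061224=0.3673
k=3 load: inc=-0.061224, refl=-0.061224·-0.500000=0.0306; V=0.428571+-0.061224+0.030612=0.3980
k=4 src: inc=0.030612, refl=0.030612·0.142857=0.0044; V=0.367347+0.030612+0.004373=0.4023
k=5 load: inc=0.004373, refl=0.004373·-0.500000=-0.0022; V=0.397959+0.004373+-0.002187=0.4001
k=6 src: inc=-0.002187, refl=-0.002187·0.142857=-0.0003; V=0.402332+-0.002187+-0.000312=0.3998

0 0 source 0.8571
1 2 load 0.4286
2 4 source 0.3673
3 6 load 0.3980
4 8 source 0.4023
5 10 load 0.4001
6 12 source 0.3998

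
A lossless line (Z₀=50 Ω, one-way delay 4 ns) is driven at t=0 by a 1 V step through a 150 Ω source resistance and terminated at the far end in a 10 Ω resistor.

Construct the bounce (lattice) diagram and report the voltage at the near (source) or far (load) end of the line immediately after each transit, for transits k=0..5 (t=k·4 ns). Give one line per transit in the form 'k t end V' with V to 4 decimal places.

Γ_L=-0.666667, Γ_S=0.500000; launch V₁=1·50/200=0.250000
k=0 src: V=0.2500
k=1 load: inc=0.250000, refl=0.250000·-0.666667=-0.1667; V=0.000000+0.250000+-0.166667=0.0833
k=2 src: inc=-0.166667, refl=-0.166667·0.500000=-0.0833; V=0.250000+-0.166667+-0.083333=0.0000
k=3 load: inc=-0.083333, refl=-0.083333·-0.666667=0.0556; V=0.083333+-0.083333+0.055556=0.0556
k=4 src: inc=0.055556, refl=0.055556·0.500000=0.0278; V=0.000000+0.055556+0.027778=0.0833
k=5 load: inc=0.027778, refl=0.027778·-0.666667=-0.0185; V=0.055556+0.027778+-0.018519=0.0648

0 0 source 0.2500
1 4 load 0.0833
2 8 source 0.0000
3 12 load 0.0556
4 16 source 0.0833
5 20 load 0.0648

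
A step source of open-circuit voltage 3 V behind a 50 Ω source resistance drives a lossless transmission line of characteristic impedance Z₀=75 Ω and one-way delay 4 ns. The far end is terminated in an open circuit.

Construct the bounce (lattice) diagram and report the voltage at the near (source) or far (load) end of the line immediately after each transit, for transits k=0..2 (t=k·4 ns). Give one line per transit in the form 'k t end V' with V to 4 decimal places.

0 0 source 1.8000
1 4 load 3.6000
2 8 source 3.2400

Γ_L=1.000000, Γ_S=-0.200000; launch V₁=3·75/125=1.800000
k=0 src: V=1.8000
k=1 load: inc=1.800000, refl=1.800000·1.000000=1.8000; V=0.000000+1.800000+1.800000=3.6000
k=2 src: inc=1.800000, refl=1.800000·-0.200000=-0.3600; V=1.800000+1.800000+-0.360000=3.2400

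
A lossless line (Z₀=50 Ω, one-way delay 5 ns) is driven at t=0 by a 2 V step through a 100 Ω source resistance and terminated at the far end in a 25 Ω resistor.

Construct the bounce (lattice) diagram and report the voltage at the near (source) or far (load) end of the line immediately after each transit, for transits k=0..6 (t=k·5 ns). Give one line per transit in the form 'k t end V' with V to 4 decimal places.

Γ_L=-0.333333, Γ_S=0.333333; launch V₁=2·50/150=0.666667
k=0 src: V=0.6667
k=1 load: inc=0.666667, refl=0.666667·-0.333333=-0.2222; V=0.000000+0.666667+-0.222222=0.4444
k=2 src: inc=-0.222222, refl=-0.222222·0.333333=-0.0741; V=0.666667+-0.222222+-0.074074=0.3704
k=3 load: inc=-0.074074, refl=-0.074074·-0.333333=0.0247; V=0.444444+-0.074074+0.024691=0.3951
k=4 src: inc=0.024691, refl=0.024691·0.333333=0.0082; V=0.370370+0.024691+0.008230=0.4033
k=5 load: inc=0.008230, refl=0.008230·-0.333333=-0.0027; V=0.395062+0.008230+-0.002743=0.4005
k=6 src: inc=-0.002743, refl=-0.002743·0.333333=-0.0009; V=0.403292+-0.002743+-0.000914=0.3996

0 0 source 0.6667
1 5 load 0.4444
2 10 source 0.3704
3 15 load 0.3951
4 20 source 0.4033
5 25 load 0.4005
6 30 source 0.3996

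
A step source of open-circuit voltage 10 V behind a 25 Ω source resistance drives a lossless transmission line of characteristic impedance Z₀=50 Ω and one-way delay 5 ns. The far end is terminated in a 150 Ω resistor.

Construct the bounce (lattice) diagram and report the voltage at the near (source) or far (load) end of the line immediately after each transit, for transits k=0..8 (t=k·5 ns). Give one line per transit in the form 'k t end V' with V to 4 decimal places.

0 0 source 6.6667
1 5 load 10.0000
2 10 source 8.8889
3 15 load 8.3333
4 20 source 8.5185
5 25 load 8.6111
6 30 source 8.5802
7 35 load 8.5648
8 40 source 8.5700

Γ_L=0.500000, Γ_S=-0.333333; launch V₁=10·50/75=6.666667
k=0 src: V=6.6667
k=1 load: inc=6.666667, refl=6.666667·0.500000=3.3333; V=0.000000+6.666667+3.333333=10.0000
k=2 src: inc=3.333333, refl=3.333333·-0.333333=-1.1111; V=6.666667+3.333333+-1.111111=8.8889
k=3 load: inc=-1.111111, refl=-1.111111·0.500000=-0.5556; V=10.000000+-1.111111+-0.555556=8.3333
k=4 src: inc=-0.555556, refl=-0.555556·-0.333333=0.1852; V=8.888889+-0.555556+0.185185=8.5185
k=5 load: inc=0.185185, refl=0.185185·0.500000=0.0926; V=8.333333+0.185185+0.092593=8.6111
k=6 src: inc=0.092593, refl=0.092593·-0.333333=-0.0309; V=8.518519+0.092593+-0.030864=8.5802
k=7 load: inc=-0.030864, refl=-0.030864·0.500000=-0.0154; V=8.611111+-0.030864+-0.015432=8.5648
k=8 src: inc=-0.015432, refl=-0.015432·-0.333333=0.0051; V=8.580247+-0.015432+0.005144=8.5700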